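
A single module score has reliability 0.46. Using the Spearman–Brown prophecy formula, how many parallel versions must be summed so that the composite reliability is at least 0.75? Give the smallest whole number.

k ≥ ρ*(1−ρ₁)/(ρ₁(1−ρ*)) = 0.75·0.54 / (0.46·0.25) = 3.522.
Smallest integer k = 4.

4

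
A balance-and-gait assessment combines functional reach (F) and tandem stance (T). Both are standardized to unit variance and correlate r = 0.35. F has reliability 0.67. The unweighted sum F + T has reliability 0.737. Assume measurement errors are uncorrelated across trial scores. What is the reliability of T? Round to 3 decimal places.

Var(F+T) = 2 + 2·0.35 = 2.700.
True-score variance = ρ_F + ρ_T + 2·0.35, so 0.737 = (0.67 + ρ_T + 0.70) / 2.700.
ρ_T = 0.737·2.700 − 0.67 − 0.70 = 0.620.

0.620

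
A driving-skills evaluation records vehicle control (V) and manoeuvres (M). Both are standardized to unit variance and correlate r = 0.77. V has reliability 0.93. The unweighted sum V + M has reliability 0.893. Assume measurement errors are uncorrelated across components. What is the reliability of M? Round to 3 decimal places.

Var(V+M) = 2 + 2·0.77 = 3.540.
True-score variance = ρ_V + ρ_M + 2·0.77, so 0.893 = (0.93 + ρ_M + 1.54) / 3.540.
ρ_M = 0.893·3.540 − 0.93 − 1.54 = 0.691.

0.691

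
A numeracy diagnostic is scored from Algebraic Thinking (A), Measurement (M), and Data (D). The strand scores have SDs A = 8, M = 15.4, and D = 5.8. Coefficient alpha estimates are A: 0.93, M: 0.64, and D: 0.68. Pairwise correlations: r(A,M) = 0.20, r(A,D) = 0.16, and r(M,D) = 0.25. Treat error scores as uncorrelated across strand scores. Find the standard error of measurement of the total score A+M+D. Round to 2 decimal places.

10.03

Var(total) = 334.8 + 108.788 = 443.588.
True-score variance = 234.178 + 108.788 = 342.966, so reliability = 0.7732.
Error variance = 443.588 − 342.966 = 100.622; SEM = √100.622 = 10.03.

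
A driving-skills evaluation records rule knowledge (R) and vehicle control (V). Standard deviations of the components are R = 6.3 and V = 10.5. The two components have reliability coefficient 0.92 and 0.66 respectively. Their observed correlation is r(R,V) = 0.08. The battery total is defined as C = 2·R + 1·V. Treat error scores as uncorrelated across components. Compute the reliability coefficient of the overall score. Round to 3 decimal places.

0.827

Var(C) = 2²·6.3² + 10.5² + 2·[2·6.3·10.5·0.08] = 269.01 + 21.168 = 290.178.
Because errors are independent across components, Cov(Tᵢ,Tⱼ) = Cov(Xᵢ,Xⱼ); the off-diagonal part of the true-score variance is the same as above.
True-score variance = [2²·6.3²·0.92 + 10.5²·0.66] + 21.168 = 218.824 + 21.168 = 239.992.
Reliability = 239.992 / 290.178 = 0.827.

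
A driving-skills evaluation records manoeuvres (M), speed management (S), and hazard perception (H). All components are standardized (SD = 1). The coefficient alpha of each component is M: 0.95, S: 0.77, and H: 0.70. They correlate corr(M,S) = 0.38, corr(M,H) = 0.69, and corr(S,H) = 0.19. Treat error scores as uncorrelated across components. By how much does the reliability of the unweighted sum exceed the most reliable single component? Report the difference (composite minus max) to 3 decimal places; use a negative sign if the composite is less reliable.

-0.055

Var(sum) = 3 + 2.52 = 5.52; true-score variance = 2.42 + 2.52 = 4.94; composite reliability = 0.8949.
Max component reliability = 0.9500.
Difference = 0.8949 − 0.9500 = -0.055.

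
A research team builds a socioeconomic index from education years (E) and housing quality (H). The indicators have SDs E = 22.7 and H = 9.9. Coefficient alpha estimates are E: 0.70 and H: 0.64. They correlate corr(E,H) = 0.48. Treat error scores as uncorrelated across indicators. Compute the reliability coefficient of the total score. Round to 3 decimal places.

Var(E+H) = 22.7² + 9.9² + 2·[22.7·9.9·0.48] = 613.3 + 215.741 = 829.041.
Because errors are independent across components, Cov(Tᵢ,Tⱼ) = Cov(Xᵢ,Xⱼ); the off-diagonal part of the true-score variance is the same as above.
True-score variance = [22.7²·0.70 + 9.9²·0.64] + 215.741 = 423.429 + 215.741 = 639.17.
Reliability = 639.17 / 829.041 = 0.771.

0.771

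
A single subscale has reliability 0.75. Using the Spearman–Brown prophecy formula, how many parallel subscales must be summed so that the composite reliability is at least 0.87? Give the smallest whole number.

k ≥ ρ*(1−ρ₁)/(ρ₁(1−ρ*)) = 0.87·0.25 / (0.75·0.13) = 2.231.
Smallest integer k = 3.

3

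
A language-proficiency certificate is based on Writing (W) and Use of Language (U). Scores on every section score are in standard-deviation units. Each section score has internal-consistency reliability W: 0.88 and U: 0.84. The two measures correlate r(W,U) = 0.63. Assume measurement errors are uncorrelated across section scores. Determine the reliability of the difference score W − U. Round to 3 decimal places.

0.622

Var(W−U) = 1 + 1 − 2·0.63 = 2 − 1.26 = 0.74.
Under uncorrelated errors the observed covariances equal the true-score covariances, so only the own-variance terms attenuate.
True-score variance = [0.88 + 0.84] − 1.26 = 1.72 − 1.26 = 0.46.
Reliability = 0.46 / 0.74 = 0.622.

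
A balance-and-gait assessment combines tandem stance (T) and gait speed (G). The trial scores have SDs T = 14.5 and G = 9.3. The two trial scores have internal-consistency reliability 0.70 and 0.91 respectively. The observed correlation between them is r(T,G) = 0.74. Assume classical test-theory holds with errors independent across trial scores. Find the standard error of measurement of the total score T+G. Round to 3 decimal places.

Var(total) = 296.74 + 199.578 = 496.318.
True-score variance = 225.881 + 199.578 = 425.459, so reliability = 0.8572.
Error variance = 496.318 − 425.459 = 70.8591; SEM = √70.8591 = 8.418.

8.418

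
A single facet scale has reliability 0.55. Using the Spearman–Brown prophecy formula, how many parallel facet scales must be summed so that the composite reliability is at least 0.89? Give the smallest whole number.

k ≥ ρ*(1−ρ₁)/(ρ₁(1−ρ*)) = 0.89·0.45 / (0.55·0.11) = 6.620.
Smallest integer k = 7.

7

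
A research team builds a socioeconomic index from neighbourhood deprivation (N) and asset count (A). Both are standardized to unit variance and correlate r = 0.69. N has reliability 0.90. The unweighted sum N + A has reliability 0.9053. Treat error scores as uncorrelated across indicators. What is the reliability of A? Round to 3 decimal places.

Var(N+A) = 2 + 2·0.69 = 3.380.
True-score variance = ρ_N + ρ_A + 2·0.69, so 0.9053 = (0.90 + ρ_A + 1.38) / 3.380.
ρ_A = 0.9053·3.380 − 0.90 − 1.38 = 0.780.

0.780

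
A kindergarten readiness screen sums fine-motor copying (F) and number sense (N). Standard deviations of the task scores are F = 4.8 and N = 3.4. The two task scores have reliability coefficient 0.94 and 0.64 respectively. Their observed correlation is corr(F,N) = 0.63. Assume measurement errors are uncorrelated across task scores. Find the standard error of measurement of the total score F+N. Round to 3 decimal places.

Var(total) = 34.6 + 20.5632 = 55.1632.
True-score variance = 29.056 + 20.5632 = 49.6192, so reliability = 0.8995.
Error variance = 55.1632 − 49.6192 = 5.544; SEM = √5.544 = 2.355.

2.355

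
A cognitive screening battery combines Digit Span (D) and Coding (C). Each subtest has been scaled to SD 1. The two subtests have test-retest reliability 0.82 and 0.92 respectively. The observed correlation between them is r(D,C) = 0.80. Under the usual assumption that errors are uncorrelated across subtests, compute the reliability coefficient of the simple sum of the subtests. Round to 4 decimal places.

Var(D+C) = 2 + 2·[0.80] = 2 + 1.6 = 3.6.
Under uncorrelated errors the observed covariances equal the true-score covariances, so only the own-variance terms attenuate.
True-score variance = [0.82 + 0.92] + 1.6 = 1.74 + 1.6 = 3.34.
Reliability = 3.34 / 3.6 = 0.9278.

0.9278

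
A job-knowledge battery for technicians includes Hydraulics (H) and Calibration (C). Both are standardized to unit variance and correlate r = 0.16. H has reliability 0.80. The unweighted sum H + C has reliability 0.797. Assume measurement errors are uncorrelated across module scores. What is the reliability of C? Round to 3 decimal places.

0.729

Var(H+C) = 2 + 2·0.16 = 2.320.
True-score variance = ρ_H + ρ_C + 2·0.16, so 0.797 = (0.80 + ρ_C + 0.32) / 2.320.
ρ_C = 0.797·2.320 − 0.80 − 0.32 = 0.729.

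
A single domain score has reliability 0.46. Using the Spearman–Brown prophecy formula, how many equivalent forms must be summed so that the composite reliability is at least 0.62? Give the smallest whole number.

2

k ≥ ρ*(1−ρ₁)/(ρ₁(1−ρ*)) = 0.62·0.54 / (0.46·0.38) = 1.915.
Smallest integer k = 2.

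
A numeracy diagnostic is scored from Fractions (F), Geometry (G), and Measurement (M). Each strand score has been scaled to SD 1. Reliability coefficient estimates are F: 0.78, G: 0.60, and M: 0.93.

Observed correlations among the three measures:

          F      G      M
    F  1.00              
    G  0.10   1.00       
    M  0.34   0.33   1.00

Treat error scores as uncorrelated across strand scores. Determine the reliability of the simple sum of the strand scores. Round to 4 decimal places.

Var(F+G+M) = 3 + 2·[0.10 + 0.34 + 0.33] = 3 + 1.54 = 4.54.
Because errors are independent across components, Cov(Tᵢ,Tⱼ) = Cov(Xᵢ,Xⱼ); the off-diagonal part of the true-score variance is the same as above.
True-score variance = [0.78 + 0.60 + 0.93] + 1.54 = 2.31 + 1.54 = 3.85.
Reliability = 3.85 / 4.54 = 0.8480.

0.8480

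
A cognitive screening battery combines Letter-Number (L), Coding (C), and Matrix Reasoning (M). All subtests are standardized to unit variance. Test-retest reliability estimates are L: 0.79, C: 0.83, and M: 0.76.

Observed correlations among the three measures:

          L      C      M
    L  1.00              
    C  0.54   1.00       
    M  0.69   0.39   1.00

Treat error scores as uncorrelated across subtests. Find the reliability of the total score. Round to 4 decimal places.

0.9006

Var(L+C+M) = 3 + 2·[0.54 + 0.69 + 0.39] = 3 + 3.24 = 6.24.
With uncorrelated errors the cross-covariances are all true-score covariance, so they carry over unchanged; only the diagonal terms shrink to ρᵢσᵢ².
True-score variance = [0.79 + 0.83 + 0.76] + 3.24 = 2.38 + 3.24 = 5.62.
Reliability = 5.62 / 6.24 = 0.9006.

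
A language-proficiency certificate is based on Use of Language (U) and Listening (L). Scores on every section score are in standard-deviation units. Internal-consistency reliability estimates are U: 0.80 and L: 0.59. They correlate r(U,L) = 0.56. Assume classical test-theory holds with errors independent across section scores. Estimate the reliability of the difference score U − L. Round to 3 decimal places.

Var(U−L) = 1 + 1 − 2·0.56 = 2 − 1.12 = 0.88.
Because errors are independent across components, Cov(Tᵢ,Tⱼ) = Cov(Xᵢ,Xⱼ); the off-diagonal part of the true-score variance is the same as above.
True-score variance = [0.80 + 0.59] − 1.12 = 1.39 − 1.12 = 0.27.
Reliability = 0.27 / 0.88 = 0.307.

0.307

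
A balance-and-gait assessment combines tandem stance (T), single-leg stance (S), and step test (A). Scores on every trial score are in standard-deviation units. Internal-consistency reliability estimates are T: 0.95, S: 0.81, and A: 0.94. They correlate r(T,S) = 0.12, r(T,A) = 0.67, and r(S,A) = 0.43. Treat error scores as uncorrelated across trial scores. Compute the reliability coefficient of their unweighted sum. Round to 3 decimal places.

Var(T+S+A) = 3 + 2·[0.12 + 0.67 + 0.43] = 3 + 2.44 = 5.44.
With uncorrelated errors the cross-covariances are all true-score covariance, so they carry over unchanged; only the diagonal terms shrink to ρᵢσᵢ².
True-score variance = [0.95 + 0.81 + 0.94] + 2.44 = 2.7 + 2.44 = 5.14.
Reliability = 5.14 / 5.44 = 0.945.

0.945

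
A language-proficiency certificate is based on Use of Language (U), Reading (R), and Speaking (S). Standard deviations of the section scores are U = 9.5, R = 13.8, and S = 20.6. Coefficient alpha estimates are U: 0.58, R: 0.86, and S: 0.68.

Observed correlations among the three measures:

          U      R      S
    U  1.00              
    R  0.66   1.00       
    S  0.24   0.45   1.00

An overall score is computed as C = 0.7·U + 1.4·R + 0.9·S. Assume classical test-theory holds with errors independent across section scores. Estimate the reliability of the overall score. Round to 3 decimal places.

0.862

Var(C) = 0.7²·9.5² + 1.4²·13.8² + 0.9²·20.6² + 2·[0.98·9.5·13.8·0.66 + 0.63·9.5·20.6·0.24 + 1.26·13.8·20.6·0.45] = 761.217 + 551.144 = 1312.36.
Because errors are independent across components, Cov(Tᵢ,Tⱼ) = Cov(Xᵢ,Xⱼ); the off-diagonal part of the true-score variance is the same as above.
True-score variance = [0.7²·9.5²·0.58 + 1.4²·13.8²·0.86 + 0.9²·20.6²·0.68] + 551.144 = 580.392 + 551.144 = 1131.54.
Reliability = 1131.54 / 1312.36 = 0.862.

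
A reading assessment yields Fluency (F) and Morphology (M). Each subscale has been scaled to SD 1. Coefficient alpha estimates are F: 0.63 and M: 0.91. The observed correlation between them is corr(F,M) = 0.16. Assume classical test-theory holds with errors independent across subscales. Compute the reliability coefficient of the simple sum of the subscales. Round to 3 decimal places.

0.802

Var(F+M) = 2 + 2·[0.16] = 2 + 0.32 = 2.32.
Because errors are independent across components, Cov(Tᵢ,Tⱼ) = Cov(Xᵢ,Xⱼ); the off-diagonal part of the true-score variance is the same as above.
True-score variance = [0.63 + 0.91] + 0.32 = 1.54 + 0.32 = 1.86.
Reliability = 1.86 / 2.32 = 0.802.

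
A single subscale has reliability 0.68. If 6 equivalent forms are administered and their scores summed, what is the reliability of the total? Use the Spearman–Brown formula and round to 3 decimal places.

ρ_k = kρ / (1 + (k−1)ρ) = 6·0.68 / (1 + 5·0.68) = 4.080 / 4.400 = 0.927.

0.927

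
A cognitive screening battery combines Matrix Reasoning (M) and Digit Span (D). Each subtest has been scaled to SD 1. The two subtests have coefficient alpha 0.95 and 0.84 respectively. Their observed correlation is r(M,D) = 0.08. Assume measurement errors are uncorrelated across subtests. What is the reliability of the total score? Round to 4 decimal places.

Var(M+D) = 2 + 2·[0.08] = 2 + 0.16 = 2.16.
With uncorrelated errors the cross-covariances are all true-score covariance, so they carry over unchanged; only the diagonal terms shrink to ρᵢσᵢ².
True-score variance = [0.95 + 0.84] + 0.16 = 1.79 + 0.16 = 1.95.
Reliability = 1.95 / 2.16 = 0.9028.

0.9028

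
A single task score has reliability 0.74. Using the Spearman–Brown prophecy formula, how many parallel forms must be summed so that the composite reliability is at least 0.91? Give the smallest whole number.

4

k ≥ ρ*(1−ρ₁)/(ρ₁(1−ρ*)) = 0.91·0.26 / (0.74·0.09) = 3.553.
Smallest integer k = 4.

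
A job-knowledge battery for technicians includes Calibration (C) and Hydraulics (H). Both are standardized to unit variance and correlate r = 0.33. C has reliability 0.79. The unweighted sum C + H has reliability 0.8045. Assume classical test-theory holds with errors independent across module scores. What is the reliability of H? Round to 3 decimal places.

Var(C+H) = 2 + 2·0.33 = 2.660.
True-score variance = ρ_C + ρ_H + 2·0.33, so 0.8045 = (0.79 + ρ_H + 0.66) / 2.660.
ρ_H = 0.8045·2.660 − 0.79 − 0.66 = 0.690.

0.690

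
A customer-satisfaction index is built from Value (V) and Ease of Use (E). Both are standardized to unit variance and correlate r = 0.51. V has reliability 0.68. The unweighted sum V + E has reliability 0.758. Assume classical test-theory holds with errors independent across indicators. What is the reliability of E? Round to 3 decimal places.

Var(V+E) = 2 + 2·0.51 = 3.020.
True-score variance = ρ_V + ρ_E + 2·0.51, so 0.758 = (0.68 + ρ_E + 1.02) / 3.020.
ρ_E = 0.758·3.020 − 0.68 − 1.02 = 0.589.

0.589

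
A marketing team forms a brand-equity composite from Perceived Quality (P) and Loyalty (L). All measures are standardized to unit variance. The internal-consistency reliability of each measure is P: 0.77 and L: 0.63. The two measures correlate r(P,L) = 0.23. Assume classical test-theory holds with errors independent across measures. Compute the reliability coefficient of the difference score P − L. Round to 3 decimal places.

Var(P−L) = 1 + 1 − 2·0.23 = 2 − 0.46 = 1.54.
Because errors are independent across components, Cov(Tᵢ,Tⱼ) = Cov(Xᵢ,Xⱼ); the off-diagonal part of the true-score variance is the same as above.
True-score variance = [0.77 + 0.63] − 0.46 = 1.4 − 0.46 = 0.94.
Reliability = 0.94 / 1.54 = 0.610.

0.610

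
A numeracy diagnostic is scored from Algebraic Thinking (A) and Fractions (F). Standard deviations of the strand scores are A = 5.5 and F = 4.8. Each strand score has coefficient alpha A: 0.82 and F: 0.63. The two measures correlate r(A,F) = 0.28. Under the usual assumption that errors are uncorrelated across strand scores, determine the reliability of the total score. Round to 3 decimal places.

0.795

Var(A+F) = 5.5² + 4.8² + 2·[5.5·4.8·0.28] = 53.29 + 14.784 = 68.074.
Under uncorrelated errors the observed covariances equal the true-score covariances, so only the own-variance terms attenuate.
True-score variance = [5.5²·0.82 + 4.8²·0.63] + 14.784 = 39.3202 + 14.784 = 54.1042.
Reliability = 54.1042 / 68.074 = 0.795.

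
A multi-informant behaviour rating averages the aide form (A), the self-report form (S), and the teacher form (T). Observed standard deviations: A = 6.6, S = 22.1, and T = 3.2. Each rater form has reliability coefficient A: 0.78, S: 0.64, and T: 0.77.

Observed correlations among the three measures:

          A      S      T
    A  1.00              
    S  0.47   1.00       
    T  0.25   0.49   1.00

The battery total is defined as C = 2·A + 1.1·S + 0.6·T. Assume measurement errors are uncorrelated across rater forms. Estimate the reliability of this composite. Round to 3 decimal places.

0.777

Var(C) = 2²·6.6² + 1.1²·22.1² + 0.6²·3.2² + 2·[2.2·6.6·22.1·0.47 + 1.2·6.6·3.2·0.25 + 0.66·22.1·3.2·0.49] = 768.903 + 360.052 = 1128.95.
Under uncorrelated errors the observed covariances equal the true-score covariances, so only the own-variance terms attenuate.
True-score variance = [2²·6.6²·0.78 + 1.1²·22.1²·0.64 + 0.6²·3.2²·0.77] + 360.052 = 516.97 + 360.052 = 877.023.
Reliability = 877.023 / 1128.95 = 0.777.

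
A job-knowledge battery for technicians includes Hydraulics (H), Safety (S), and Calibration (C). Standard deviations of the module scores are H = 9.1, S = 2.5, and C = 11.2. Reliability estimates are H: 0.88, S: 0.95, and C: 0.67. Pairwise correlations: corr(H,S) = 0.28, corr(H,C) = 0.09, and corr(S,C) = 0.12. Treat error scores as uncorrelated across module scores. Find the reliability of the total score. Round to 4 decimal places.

Var(H+S+C) = 9.1² + 2.5² + 11.2² + 2·[9.1·2.5·0.28 + 9.1·11.2·0.09 + 2.5·11.2·0.12] = 214.5 + 37.8056 = 252.306.
Under uncorrelated errors the observed covariances equal the true-score covariances, so only the own-variance terms attenuate.
True-score variance = [9.1²·0.88 + 2.5²·0.95 + 11.2²·0.67] + 37.8056 = 162.855 + 37.8056 = 200.661.
Reliability = 200.661 / 252.306 = 0.7953.

0.7953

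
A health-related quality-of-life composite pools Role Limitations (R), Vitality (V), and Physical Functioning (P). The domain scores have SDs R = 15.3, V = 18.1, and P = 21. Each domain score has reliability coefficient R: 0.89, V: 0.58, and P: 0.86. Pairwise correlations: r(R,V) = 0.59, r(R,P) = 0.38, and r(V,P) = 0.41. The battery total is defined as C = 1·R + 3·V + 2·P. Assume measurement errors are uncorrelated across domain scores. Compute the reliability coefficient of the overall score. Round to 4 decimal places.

0.8176

Var(C) = 15.3² + 3²·18.1² + 2²·21² + 2·[3·15.3·18.1·0.59 + 2·15.3·21·0.38 + 6·18.1·21·0.41] = 4946.58 + 3338.8 = 8285.38.
Under uncorrelated errors the observed covariances equal the true-score covariances, so only the own-variance terms attenuate.
True-score variance = [15.3²·0.89 + 3²·18.1²·0.58 + 2²·21²·0.86] + 3338.8 = 3435.5 + 3338.8 = 6774.3.
Reliability = 6774.3 / 8285.38 = 0.8176.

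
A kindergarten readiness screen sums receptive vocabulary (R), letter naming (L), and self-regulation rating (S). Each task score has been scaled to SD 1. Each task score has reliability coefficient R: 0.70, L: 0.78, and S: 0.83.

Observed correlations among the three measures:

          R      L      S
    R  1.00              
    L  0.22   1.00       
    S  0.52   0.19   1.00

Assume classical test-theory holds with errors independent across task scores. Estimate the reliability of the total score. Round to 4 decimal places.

Var(R+L+S) = 3 + 2·[0.22 + 0.52 + 0.19] = 3 + 1.86 = 4.86.
With uncorrelated errors the cross-covariances are all true-score covariance, so they carry over unchanged; only the diagonal terms shrink to ρᵢσᵢ².
True-score variance = [0.70 + 0.78 + 0.83] + 1.86 = 2.31 + 1.86 = 4.17.
Reliability = 4.17 / 4.86 = 0.8580.

0.8580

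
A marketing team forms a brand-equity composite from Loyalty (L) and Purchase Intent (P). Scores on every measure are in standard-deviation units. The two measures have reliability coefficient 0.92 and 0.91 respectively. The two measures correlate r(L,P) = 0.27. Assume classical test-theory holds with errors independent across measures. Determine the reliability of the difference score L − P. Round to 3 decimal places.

0.884

Var(L−P) = 1 + 1 − 2·0.27 = 2 − 0.54 = 1.46.
With uncorrelated errors the cross-covariances are all true-score covariance, so they carry over unchanged; only the diagonal terms shrink to ρᵢσᵢ².
True-score variance = [0.92 + 0.91] − 0.54 = 1.83 − 0.54 = 1.29.
Reliability = 1.29 / 1.46 = 0.884.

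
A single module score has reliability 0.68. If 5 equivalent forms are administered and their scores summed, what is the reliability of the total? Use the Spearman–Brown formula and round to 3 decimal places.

ρ_k = kρ / (1 + (k−1)ρ) = 5·0.68 / (1 + 4·0.68) = 3.400 / 3.720 = 0.914.

0.914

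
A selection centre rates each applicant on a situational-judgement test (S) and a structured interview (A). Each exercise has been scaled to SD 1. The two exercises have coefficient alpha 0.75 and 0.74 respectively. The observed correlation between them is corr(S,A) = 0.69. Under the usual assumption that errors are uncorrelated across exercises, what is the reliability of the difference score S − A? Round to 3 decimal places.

0.177

Var(S−A) = 1 + 1 − 2·0.69 = 2 − 1.38 = 0.62.
With uncorrelated errors the cross-covariances are all true-score covariance, so they carry over unchanged; only the diagonal terms shrink to ρᵢσᵢ².
True-score variance = [0.75 + 0.74] − 1.38 = 1.49 − 1.38 = 0.11.
Reliability = 0.11 / 0.62 = 0.177.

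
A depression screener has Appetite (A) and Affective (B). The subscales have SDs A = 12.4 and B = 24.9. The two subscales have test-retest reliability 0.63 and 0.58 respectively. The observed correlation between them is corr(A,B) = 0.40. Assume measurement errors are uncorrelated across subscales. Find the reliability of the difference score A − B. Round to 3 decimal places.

0.398

Var(A−B) = 12.4² + 24.9² − 2·12.4·24.9·0.40 = 773.77 − 247.008 = 526.762.
Under uncorrelated errors the observed covariances equal the true-score covariances, so only the own-variance terms attenuate.
True-score variance = [12.4²·0.63 + 24.9²·0.58] − 247.008 = 456.475 − 247.008 = 209.467.
Reliability = 209.467 / 526.762 = 0.398.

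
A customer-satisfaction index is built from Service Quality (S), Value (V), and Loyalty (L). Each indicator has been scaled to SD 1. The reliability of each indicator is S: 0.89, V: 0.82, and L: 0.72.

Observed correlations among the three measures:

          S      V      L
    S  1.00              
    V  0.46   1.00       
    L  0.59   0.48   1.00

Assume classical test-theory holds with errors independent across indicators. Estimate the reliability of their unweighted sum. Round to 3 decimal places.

0.906

Var(S+V+L) = 3 + 2·[0.46 + 0.59 + 0.48] = 3 + 3.06 = 6.06.
Under uncorrelated errors the observed covariances equal the true-score covariances, so only the own-variance terms attenuate.
True-score variance = [0.89 + 0.82 + 0.72] + 3.06 = 2.43 + 3.06 = 5.49.
Reliability = 5.49 / 6.06 = 0.906.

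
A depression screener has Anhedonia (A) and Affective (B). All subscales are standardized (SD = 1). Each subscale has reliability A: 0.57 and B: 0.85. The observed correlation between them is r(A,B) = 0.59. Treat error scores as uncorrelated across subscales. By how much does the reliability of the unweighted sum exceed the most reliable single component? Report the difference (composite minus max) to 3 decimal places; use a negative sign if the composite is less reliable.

Var(sum) = 2 + 1.18 = 3.18; true-score variance = 1.42 + 1.18 = 2.6; composite reliability = 0.8176.
Max component reliability = 0.8500.
Difference = 0.8176 − 0.8500 = -0.032.

-0.032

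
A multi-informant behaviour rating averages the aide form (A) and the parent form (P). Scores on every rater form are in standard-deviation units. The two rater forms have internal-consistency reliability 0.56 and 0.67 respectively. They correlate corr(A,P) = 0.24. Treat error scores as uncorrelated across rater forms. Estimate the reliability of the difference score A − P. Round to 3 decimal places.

Var(A−P) = 1 + 1 − 2·0.24 = 2 − 0.48 = 1.52.
Under uncorrelated errors the observed covariances equal the true-score covariances, so only the own-variance terms attenuate.
True-score variance = [0.56 + 0.67] − 0.48 = 1.23 − 0.48 = 0.75.
Reliability = 0.75 / 1.52 = 0.493.

0.493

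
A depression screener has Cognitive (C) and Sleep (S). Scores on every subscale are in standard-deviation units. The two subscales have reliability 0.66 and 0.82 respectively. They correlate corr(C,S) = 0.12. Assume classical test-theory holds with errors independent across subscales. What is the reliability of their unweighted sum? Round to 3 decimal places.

Var(C+S) = 2 + 2·[0.12] = 2 + 0.24 = 2.24.
With uncorrelated errors the cross-covariances are all true-score covariance, so they carry over unchanged; only the diagonal terms shrink to ρᵢσᵢ².
True-score variance = [0.66 + 0.82] + 0.24 = 1.48 + 0.24 = 1.72.
Reliability = 1.72 / 2.24 = 0.768.

0.768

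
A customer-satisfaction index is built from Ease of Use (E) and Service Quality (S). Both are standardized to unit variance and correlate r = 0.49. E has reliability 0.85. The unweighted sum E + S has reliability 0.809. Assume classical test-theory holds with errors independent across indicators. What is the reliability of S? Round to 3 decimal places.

0.581

Var(E+S) = 2 + 2·0.49 = 2.980.
True-score variance = ρ_E + ρ_S + 2·0.49, so 0.809 = (0.85 + ρ_S + 0.98) / 2.980.
ρ_S = 0.809·2.980 − 0.85 − 0.98 = 0.581.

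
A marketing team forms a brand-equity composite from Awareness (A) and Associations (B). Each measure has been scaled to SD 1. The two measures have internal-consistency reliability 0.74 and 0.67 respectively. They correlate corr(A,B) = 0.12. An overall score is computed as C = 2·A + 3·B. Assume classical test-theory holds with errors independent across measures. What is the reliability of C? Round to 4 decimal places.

Var(C) = 2² + 3² + 2·[6·0.12] = 13 + 1.44 = 14.44.
Because errors are independent across components, Cov(Tᵢ,Tⱼ) = Cov(Xᵢ,Xⱼ); the off-diagonal part of the true-score variance is the same as above.
True-score variance = [2²·0.74 + 3²·0.67] + 1.44 = 8.99 + 1.44 = 10.43.
Reliability = 10.43 / 14.44 = 0.7223.

0.7223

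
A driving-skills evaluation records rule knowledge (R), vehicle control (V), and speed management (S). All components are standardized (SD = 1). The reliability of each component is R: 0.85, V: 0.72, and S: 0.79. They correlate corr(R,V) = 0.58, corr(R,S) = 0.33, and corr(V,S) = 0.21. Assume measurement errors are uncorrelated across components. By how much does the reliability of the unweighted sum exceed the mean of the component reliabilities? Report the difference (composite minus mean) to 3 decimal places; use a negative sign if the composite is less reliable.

0.091

Var(sum) = 3 + 2.24 = 5.24; true-score variance = 2.36 + 2.24 = 4.6; composite reliability = 0.8779.
Mean component reliability = 0.7867.
Difference = 0.8779 − 0.7867 = 0.091.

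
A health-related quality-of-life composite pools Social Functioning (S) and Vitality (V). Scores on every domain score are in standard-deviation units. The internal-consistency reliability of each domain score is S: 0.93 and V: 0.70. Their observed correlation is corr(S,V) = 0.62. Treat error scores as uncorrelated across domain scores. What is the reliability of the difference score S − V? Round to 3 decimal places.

0.513

Var(S−V) = 1 + 1 − 2·0.62 = 2 − 1.24 = 0.76.
Because errors are independent across components, Cov(Tᵢ,Tⱼ) = Cov(Xᵢ,Xⱼ); the off-diagonal part of the true-score variance is the same as above.
True-score variance = [0.93 + 0.70] − 1.24 = 1.63 − 1.24 = 0.39.
Reliability = 0.39 / 0.76 = 0.513.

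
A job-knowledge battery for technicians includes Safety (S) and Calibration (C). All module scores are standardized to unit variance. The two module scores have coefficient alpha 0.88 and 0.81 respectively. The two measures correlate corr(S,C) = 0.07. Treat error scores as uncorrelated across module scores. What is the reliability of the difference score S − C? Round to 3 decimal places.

0.833

Var(S−C) = 1 + 1 − 2·0.07 = 2 − 0.14 = 1.86.
Under uncorrelated errors the observed covariances equal the true-score covariances, so only the own-variance terms attenuate.
True-score variance = [0.88 + 0.81] − 0.14 = 1.69 − 0.14 = 1.55.
Reliability = 1.55 / 1.86 = 0.833.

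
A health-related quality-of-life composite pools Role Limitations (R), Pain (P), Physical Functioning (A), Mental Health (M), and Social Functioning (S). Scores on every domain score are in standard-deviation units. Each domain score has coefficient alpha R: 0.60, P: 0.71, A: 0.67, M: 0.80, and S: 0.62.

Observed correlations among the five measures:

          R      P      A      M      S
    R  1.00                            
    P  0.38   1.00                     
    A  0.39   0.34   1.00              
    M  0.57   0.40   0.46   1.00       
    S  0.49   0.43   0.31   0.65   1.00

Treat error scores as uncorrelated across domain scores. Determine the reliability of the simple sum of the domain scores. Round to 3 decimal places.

Var(R+P+A+M+S) = 5 + 2·[0.38 + 0.39 + 0.57 + 0.49 + 0.34 + 0.40 + 0.43 + 0.46 + 0.31 + 0.65] = 5 + 8.84 = 13.84.
With uncorrelated errors the cross-covariances are all true-score covariance, so they carry over unchanged; only the diagonal terms shrink to ρᵢσᵢ².
True-score variance = [0.60 + 0.71 + 0.67 + 0.80 + 0.62] + 8.84 = 3.4 + 8.84 = 12.24.
Reliability = 12.24 / 13.84 = 0.884.

0.884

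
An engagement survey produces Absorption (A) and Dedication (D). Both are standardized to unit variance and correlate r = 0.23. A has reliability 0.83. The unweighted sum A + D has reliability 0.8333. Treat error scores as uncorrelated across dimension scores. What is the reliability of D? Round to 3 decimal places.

Var(A+D) = 2 + 2·0.23 = 2.460.
True-score variance = ρ_A + ρ_D + 2·0.23, so 0.8333 = (0.83 + ρ_D + 0.46) / 2.460.
ρ_D = 0.8333·2.460 − 0.83 − 0.46 = 0.760.

0.760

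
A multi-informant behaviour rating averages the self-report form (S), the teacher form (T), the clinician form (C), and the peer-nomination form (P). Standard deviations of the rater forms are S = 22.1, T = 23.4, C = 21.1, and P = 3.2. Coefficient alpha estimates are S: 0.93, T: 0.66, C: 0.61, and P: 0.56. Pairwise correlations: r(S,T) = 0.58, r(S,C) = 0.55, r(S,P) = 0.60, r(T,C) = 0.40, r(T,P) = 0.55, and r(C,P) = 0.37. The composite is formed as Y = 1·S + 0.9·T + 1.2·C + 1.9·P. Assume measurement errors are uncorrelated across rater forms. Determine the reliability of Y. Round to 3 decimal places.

Var(Y) = 22.1² + 0.9²·23.4² + 1.2²·21.1² + 1.9²·3.2² + 2·[0.9·22.1·23.4·0.58 + 1.2·22.1·21.1·0.55 + 1.9·22.1·3.2·0.60 + 1.08·23.4·21.1·0.40 + 1.71·23.4·3.2·0.55 + 2.28·21.1·3.2·0.37] = 1610 + 1998.03 = 3608.03.
Under uncorrelated errors the observed covariances equal the true-score covariances, so only the own-variance terms attenuate.
True-score variance = [22.1²·0.93 + 0.9²·23.4²·0.66 + 1.2²·21.1²·0.61 + 1.9²·3.2²·0.56] + 1998.03 = 1158.72 + 1998.03 = 3156.75.
Reliability = 3156.75 / 3608.03 = 0.875.

0.875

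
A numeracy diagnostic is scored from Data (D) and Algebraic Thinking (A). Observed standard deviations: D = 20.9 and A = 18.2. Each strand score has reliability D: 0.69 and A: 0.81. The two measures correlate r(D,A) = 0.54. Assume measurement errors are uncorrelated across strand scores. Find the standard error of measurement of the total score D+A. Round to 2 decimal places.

Var(total) = 768.05 + 410.81 = 1178.86.
True-score variance = 569.703 + 410.81 = 980.514, so reliability = 0.8317.
Error variance = 1178.86 − 980.514 = 198.347; SEM = √198.347 = 14.08.

14.08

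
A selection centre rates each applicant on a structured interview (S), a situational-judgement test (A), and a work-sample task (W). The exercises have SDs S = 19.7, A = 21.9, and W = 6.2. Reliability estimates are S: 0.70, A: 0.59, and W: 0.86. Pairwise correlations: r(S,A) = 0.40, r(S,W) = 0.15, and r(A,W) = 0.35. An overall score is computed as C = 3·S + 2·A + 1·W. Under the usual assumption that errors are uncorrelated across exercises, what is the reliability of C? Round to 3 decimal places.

0.765

Var(C) = 3²·19.7² + 2²·21.9² + 6.2² + 2·[6·19.7·21.9·0.40 + 3·19.7·6.2·0.15 + 2·21.9·6.2·0.35] = 5449.69 + 2370.88 = 7820.57.
Under uncorrelated errors the observed covariances equal the true-score covariances, so only the own-variance terms attenuate.
True-score variance = [3²·19.7²·0.70 + 2²·21.9²·0.59 + 6.2²·0.86] + 2370.88 = 3609.9 + 2370.88 = 5980.79.
Reliability = 5980.79 / 7820.57 = 0.765.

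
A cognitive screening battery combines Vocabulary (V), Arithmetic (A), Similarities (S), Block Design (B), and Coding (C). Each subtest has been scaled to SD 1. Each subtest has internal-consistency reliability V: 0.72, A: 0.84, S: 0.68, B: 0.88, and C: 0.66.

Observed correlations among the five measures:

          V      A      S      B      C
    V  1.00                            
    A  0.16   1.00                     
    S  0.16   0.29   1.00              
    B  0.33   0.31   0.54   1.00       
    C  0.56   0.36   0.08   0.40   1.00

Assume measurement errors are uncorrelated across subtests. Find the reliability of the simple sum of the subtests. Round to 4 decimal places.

0.8928

Var(V+A+S+B+C) = 5 + 2·[0.16 + 0.16 + 0.33 + 0.56 + 0.29 + 0.31 + 0.36 + 0.54 + 0.08 + 0.40] = 5 + 6.38 = 11.38.
Because errors are independent across components, Cov(Tᵢ,Tⱼ) = Cov(Xᵢ,Xⱼ); the off-diagonal part of the true-score variance is the same as above.
True-score variance = [0.72 + 0.84 + 0.68 + 0.88 + 0.66] + 6.38 = 3.78 + 6.38 = 10.16.
Reliability = 10.16 / 11.38 = 0.8928.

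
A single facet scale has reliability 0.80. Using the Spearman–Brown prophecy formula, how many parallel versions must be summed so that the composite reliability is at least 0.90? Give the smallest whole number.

3

k ≥ ρ*(1−ρ₁)/(ρ₁(1−ρ*)) = 0.90·0.20 / (0.80·0.10) = 2.250.
Smallest integer k = 3.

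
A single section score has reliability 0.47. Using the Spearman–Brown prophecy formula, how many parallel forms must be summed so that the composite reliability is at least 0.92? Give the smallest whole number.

13

k ≥ ρ*(1−ρ₁)/(ρ₁(1−ρ*)) = 0.92·0.53 / (0.47·0.08) = 12.968.
Smallest integer k = 13.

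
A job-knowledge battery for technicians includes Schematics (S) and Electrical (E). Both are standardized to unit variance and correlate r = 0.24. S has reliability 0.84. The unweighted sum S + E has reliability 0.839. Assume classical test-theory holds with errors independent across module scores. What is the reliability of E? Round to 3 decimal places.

0.761

Var(S+E) = 2 + 2·0.24 = 2.480.
True-score variance = ρ_S + ρ_E + 2·0.24, so 0.839 = (0.84 + ρ_E + 0.48) / 2.480.
ρ_E = 0.839·2.480 − 0.84 − 0.48 = 0.761.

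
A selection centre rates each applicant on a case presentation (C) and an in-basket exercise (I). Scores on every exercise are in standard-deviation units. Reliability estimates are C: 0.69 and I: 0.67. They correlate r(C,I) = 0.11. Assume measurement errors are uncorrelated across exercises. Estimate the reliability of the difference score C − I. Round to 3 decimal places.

Var(C−I) = 1 + 1 − 2·0.11 = 2 − 0.22 = 1.78.
Under uncorrelated errors the observed covariances equal the true-score covariances, so only the own-variance terms attenuate.
True-score variance = [0.69 + 0.67] − 0.22 = 1.36 − 0.22 = 1.14.
Reliability = 1.14 / 1.78 = 0.640.

0.640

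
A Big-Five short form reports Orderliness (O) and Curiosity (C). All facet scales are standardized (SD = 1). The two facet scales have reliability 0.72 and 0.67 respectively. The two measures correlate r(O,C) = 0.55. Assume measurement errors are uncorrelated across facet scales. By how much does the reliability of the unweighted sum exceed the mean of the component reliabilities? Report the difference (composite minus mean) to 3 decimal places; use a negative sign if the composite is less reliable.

Var(sum) = 2 + 1.1 = 3.1; true-score variance = 1.39 + 1.1 = 2.49; composite reliability = 0.8032.
Mean component reliability = 0.6950.
Difference = 0.8032 − 0.6950 = 0.108.

0.108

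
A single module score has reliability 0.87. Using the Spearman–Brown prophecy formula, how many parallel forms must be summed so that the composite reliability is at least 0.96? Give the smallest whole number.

k ≥ ρ*(1−ρ₁)/(ρ₁(1−ρ*)) = 0.96·0.13 / (0.87·0.04) = 3.586.
Smallest integer k = 4.

4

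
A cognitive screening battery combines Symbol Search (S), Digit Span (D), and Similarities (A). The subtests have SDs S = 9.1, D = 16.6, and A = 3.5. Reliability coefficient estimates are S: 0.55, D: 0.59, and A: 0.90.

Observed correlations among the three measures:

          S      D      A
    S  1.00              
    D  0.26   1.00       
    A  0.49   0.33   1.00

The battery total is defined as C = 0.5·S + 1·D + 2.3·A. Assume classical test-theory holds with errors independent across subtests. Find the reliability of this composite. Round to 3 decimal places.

0.754

Var(C) = 0.5²·9.1² + 16.6² + 2.3²·3.5² + 2·[0.5·9.1·16.6·0.26 + 1.15·9.1·3.5·0.49 + 2.3·16.6·3.5·0.33] = 361.065 + 163.366 = 524.431.
Because errors are independent across components, Cov(Tᵢ,Tⱼ) = Cov(Xᵢ,Xⱼ); the off-diagonal part of the true-score variance is the same as above.
True-score variance = [0.5²·9.1²·0.55 + 16.6²·0.59 + 2.3²·3.5²·0.90] + 163.366 = 232.289 + 163.366 = 395.655.
Reliability = 395.655 / 524.431 = 0.754.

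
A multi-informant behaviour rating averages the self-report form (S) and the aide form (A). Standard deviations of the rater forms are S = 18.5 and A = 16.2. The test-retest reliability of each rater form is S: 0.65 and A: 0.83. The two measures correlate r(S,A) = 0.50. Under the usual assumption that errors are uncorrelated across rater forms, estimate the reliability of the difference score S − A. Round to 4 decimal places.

0.4610

Var(S−A) = 18.5² + 16.2² − 2·18.5·16.2·0.50 = 604.69 − 299.7 = 304.99.
With uncorrelated errors the cross-covariances are all true-score covariance, so they carry over unchanged; only the diagonal terms shrink to ρᵢσᵢ².
True-score variance = [18.5²·0.65 + 16.2²·0.83] − 299.7 = 440.288 − 299.7 = 140.588.
Reliability = 140.588 / 304.99 = 0.4610.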